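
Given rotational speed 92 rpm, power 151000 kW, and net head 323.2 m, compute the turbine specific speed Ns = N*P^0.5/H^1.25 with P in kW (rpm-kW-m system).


Ns = 92 * 151000^0.5 / 323.2^1.25 = 26.0878


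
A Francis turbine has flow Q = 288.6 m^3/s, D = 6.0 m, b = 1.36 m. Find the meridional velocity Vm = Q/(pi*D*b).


Vm = 288.6 / (pi * 6.0 * 1.36) = 11.2579 m/s


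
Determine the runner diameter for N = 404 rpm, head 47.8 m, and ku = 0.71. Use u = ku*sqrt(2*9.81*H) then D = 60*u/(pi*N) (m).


u = 0.71 * sqrt(2*9.81*47.8) = 21.7431 m/s
D = 60 * 21.7431 / (pi * 404) = 1.0279 m


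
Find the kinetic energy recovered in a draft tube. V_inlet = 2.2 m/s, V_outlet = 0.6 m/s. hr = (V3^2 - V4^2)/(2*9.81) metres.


hr = (2.2^2 - 0.6^2) / (2*9.81) = 0.2283 m


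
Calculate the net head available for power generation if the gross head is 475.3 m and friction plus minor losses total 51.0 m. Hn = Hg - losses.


Hn = 475.3 - 51.0 = 424.3000 m


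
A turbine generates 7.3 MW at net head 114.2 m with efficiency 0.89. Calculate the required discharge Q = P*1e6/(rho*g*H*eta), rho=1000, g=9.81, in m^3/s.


Q = 7.3 * 1e6 / (1000 * 9.81 * 114.2 * 0.89) = 7.3215 m^3/s


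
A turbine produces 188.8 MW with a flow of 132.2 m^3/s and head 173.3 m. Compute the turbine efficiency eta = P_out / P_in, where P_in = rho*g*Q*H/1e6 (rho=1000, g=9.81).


P_in = 1000 * 9.81 * 132.2 * 173.3 / 1e6 = 224.7497 MW
eta = 188.8 / 224.7497 = 0.8400


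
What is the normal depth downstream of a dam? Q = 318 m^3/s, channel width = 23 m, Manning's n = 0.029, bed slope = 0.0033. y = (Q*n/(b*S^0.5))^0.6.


y = (318 * 0.029 / (23 * 0.0033^0.5))^0.6 = 3.2085 m


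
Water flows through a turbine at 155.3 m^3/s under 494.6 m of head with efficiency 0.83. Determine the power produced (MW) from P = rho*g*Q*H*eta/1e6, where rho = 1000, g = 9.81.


P = 1000 * 9.81 * 155.3 * 494.6 * 0.83 / 1e6 = 625.4213 MW


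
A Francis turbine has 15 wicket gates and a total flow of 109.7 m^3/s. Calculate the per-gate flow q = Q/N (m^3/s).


q = 109.7 / 15 = 7.3133 m^3/s


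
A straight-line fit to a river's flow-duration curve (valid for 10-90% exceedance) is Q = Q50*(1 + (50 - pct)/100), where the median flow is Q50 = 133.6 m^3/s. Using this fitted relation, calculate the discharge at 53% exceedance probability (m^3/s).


Q = 133.6 * (1 + (50 - 53)/100) = 129.5920 m^3/s


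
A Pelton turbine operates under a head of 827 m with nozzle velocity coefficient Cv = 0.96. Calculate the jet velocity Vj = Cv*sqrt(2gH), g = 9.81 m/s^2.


Vj = 0.96 * sqrt(2*9.81*827) = 122.2851 m/s


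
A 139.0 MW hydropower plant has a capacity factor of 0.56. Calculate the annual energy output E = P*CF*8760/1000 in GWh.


E = 139.0 * 0.56 * 8760 / 1000 = 681.8784 GWh


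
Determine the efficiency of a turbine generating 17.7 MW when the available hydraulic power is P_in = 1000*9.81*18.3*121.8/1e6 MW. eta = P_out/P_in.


P_in = 1000 * 9.81 * 18.3 * 121.8 / 1e6 = 21.8659 MW
eta = 17.7 / 21.8659 = 0.8095


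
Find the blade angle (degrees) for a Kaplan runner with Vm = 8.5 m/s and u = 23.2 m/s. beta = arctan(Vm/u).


beta = arctan(8.5 / 23.2) = 20.1218 degrees


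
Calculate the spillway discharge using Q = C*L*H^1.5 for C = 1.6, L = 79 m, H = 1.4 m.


Q = 1.6 * 79 * 1.4^1.5 = 209.3819 m^3/s


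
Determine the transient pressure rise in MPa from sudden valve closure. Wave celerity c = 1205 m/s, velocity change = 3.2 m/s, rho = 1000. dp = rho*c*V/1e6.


dp = 1000 * 1205 * 3.2 / 1e6 = 3.8560 MPa


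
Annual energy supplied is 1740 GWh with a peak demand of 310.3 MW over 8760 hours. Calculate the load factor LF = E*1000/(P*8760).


LF = 1740 * 1000 / (310.3 * 8760) = 0.6401


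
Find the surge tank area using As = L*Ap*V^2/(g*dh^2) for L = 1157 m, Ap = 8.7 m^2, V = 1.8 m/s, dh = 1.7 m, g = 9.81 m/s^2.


As = 1157 * 8.7 * 1.8^2 / (9.81 * 1.7^2) = 1150.3521 m^2


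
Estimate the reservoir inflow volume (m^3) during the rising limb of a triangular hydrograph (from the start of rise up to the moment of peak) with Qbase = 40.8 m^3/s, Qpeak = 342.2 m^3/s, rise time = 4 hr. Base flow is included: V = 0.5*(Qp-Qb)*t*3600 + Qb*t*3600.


V = 0.5*(342.2 - 40.8)*4*3600 + 40.8*4*3600 = 2.7576e+06 m^3


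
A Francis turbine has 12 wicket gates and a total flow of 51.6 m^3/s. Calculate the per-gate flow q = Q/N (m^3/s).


q = 51.6 / 12 = 4.3000 m^3/s


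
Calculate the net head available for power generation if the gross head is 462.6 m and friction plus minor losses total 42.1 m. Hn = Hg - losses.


Hn = 462.6 - 42.1 = 420.5000 m


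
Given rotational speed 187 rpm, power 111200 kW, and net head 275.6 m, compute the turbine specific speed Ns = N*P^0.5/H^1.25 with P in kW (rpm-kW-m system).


Ns = 187 * 111200^0.5 / 275.6^1.25 = 55.5322


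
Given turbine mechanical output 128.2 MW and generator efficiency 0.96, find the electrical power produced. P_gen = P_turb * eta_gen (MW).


P_gen = 128.2 * 0.96 = 123.0720 MW


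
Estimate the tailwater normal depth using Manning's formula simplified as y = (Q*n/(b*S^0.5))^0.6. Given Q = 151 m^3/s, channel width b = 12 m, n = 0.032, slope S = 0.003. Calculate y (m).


y = (151 * 0.032 / (12 * 0.003^0.5))^0.6 = 3.3100 m


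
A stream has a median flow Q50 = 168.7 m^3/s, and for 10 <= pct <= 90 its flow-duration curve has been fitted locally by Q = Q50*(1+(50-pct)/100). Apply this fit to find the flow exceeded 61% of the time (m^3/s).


Q = 168.7 * (1 + (50 - 61)/100) = 150.1430 m^3/s


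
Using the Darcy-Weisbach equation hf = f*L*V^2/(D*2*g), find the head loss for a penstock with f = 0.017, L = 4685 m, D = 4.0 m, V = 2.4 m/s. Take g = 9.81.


hf = 0.017 * 4685 * 2.4^2 / (4.0 * 2 * 9.81) = 5.8455 m


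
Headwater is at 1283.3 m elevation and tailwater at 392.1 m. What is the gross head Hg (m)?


Hg = 1283.3 - 392.1 = 891.2000 m


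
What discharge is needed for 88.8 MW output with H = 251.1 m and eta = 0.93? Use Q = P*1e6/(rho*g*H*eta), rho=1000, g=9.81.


Q = 88.8 * 1e6 / (1000 * 9.81 * 251.1 * 0.93) = 38.7627 m^3/s


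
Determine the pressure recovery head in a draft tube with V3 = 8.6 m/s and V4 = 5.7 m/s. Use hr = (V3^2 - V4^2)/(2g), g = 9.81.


hr = (8.6^2 - 5.7^2) / (2*9.81) = 2.1137 m


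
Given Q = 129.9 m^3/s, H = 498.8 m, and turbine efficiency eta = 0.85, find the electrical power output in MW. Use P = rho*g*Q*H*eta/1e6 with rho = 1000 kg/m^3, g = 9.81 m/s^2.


P = 1000 * 9.81 * 129.9 * 498.8 * 0.85 / 1e6 = 540.2858 MW


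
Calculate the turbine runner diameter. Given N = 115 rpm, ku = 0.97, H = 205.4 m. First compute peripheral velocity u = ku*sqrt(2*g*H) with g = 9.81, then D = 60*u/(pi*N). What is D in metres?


u = 0.97 * sqrt(2*9.81*205.4) = 61.5774 m/s
D = 60 * 61.5774 / (pi * 115) = 10.2265 m


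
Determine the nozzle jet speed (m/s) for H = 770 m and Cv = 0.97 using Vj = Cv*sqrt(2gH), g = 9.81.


Vj = 0.97 * sqrt(2*9.81*770) = 119.2248 m/s


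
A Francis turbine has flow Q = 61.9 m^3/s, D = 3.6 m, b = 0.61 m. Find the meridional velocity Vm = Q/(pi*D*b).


Vm = 61.9 / (pi * 3.6 * 0.61) = 8.9724 m/s


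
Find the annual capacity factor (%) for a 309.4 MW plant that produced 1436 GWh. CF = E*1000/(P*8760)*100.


CF = 1436 * 1000 / (309.4 * 8760) * 100 = 52.9822 %


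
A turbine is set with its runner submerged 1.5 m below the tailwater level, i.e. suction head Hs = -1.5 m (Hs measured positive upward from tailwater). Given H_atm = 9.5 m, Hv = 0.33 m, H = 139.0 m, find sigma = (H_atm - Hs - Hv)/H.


sigma = (9.5 - (-1.5) - 0.33) / 139.0 = 0.0768


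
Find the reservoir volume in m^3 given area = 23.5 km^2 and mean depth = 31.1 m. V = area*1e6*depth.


V = 23.5 * 1e6 * 31.1 = 7.3085e+08 m^3


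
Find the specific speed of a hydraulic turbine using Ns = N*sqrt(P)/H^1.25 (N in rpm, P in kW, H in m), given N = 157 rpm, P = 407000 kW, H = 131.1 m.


Ns = 157 * 407000^0.5 / 131.1^1.25 = 225.7842


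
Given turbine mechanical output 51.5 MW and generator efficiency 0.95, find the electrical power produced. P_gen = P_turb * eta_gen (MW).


P_gen = 51.5 * 0.95 = 48.9250 MW


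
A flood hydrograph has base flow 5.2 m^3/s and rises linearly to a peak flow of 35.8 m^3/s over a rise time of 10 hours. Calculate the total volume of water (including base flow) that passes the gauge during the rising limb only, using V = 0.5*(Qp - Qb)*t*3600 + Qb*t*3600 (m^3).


V = 0.5*(35.8 - 5.2)*10*3600 + 5.2*10*3600 = 738000.0000 m^3


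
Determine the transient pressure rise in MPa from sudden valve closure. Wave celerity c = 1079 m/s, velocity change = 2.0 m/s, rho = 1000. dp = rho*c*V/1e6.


dp = 1000 * 1079 * 2.0 / 1e6 = 2.1580 MPa


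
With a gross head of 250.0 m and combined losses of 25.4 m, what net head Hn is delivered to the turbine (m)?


Hn = 250.0 - 25.4 = 224.6000 m


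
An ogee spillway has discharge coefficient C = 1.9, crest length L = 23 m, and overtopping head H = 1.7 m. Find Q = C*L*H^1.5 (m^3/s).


Q = 1.9 * 23 * 1.7^1.5 = 96.8623 m^3/s


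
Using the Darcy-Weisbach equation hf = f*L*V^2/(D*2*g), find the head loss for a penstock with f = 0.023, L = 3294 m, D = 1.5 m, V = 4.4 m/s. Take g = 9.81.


hf = 0.023 * 3294 * 4.4^2 / (1.5 * 2 * 9.81) = 49.8387 m


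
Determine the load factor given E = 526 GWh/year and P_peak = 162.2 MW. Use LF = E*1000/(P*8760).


LF = 526 * 1000 / (162.2 * 8760) = 0.3702


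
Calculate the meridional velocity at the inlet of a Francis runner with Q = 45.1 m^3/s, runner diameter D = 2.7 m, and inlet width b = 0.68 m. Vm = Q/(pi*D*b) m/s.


Vm = 45.1 / (pi * 2.7 * 0.68) = 7.8191 m/s


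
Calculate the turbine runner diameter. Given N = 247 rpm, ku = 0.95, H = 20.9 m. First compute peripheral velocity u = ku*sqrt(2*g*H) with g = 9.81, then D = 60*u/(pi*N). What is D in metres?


u = 0.95 * sqrt(2*9.81*20.9) = 19.2374 m/s
D = 60 * 19.2374 / (pi * 247) = 1.4875 m


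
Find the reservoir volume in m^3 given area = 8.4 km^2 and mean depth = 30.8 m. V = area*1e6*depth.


V = 8.4 * 1e6 * 30.8 = 2.5872e+08 m^3


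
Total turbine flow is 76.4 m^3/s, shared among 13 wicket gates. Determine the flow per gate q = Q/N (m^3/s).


q = 76.4 / 13 = 5.8769 m^3/s


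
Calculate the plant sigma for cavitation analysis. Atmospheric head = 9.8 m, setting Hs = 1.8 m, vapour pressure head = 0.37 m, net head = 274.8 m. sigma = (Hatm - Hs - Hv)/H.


sigma = (9.8 - 1.8 - 0.37) / 274.8 = 0.0278


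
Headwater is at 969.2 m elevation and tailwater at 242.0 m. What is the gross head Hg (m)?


Hg = 969.2 - 242.0 = 727.2000 m


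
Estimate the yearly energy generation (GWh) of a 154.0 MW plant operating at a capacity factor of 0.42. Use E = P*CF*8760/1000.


E = 154.0 * 0.42 * 8760 / 1000 = 566.5968 GWh


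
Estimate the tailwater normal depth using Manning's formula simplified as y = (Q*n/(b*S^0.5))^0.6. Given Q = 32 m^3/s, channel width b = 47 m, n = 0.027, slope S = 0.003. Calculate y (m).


y = (32 * 0.027 / (47 * 0.003^0.5))^0.6 = 0.5194 m


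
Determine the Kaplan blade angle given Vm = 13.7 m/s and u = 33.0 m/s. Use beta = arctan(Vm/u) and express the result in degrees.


beta = arctan(13.7 / 33.0) = 22.5459 degrees


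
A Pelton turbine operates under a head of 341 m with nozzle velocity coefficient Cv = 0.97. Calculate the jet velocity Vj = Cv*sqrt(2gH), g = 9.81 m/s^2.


Vj = 0.97 * sqrt(2*9.81*341) = 79.3411 m/s


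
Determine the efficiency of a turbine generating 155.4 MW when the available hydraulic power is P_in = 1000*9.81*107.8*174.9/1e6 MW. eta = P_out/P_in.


P_in = 1000 * 9.81 * 107.8 * 174.9 / 1e6 = 184.9599 MW
eta = 155.4 / 184.9599 = 0.8402


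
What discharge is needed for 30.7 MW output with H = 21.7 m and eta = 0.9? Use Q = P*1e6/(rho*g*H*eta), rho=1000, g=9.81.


Q = 30.7 * 1e6 / (1000 * 9.81 * 21.7 * 0.9) = 160.2386 m^3/s


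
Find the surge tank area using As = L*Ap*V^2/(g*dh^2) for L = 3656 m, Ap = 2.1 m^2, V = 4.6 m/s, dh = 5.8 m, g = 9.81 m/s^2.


As = 3656 * 2.1 * 4.6^2 / (9.81 * 5.8^2) = 492.2845 m^2


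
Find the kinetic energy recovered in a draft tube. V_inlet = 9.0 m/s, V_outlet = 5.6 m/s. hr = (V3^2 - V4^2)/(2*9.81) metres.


hr = (9.0^2 - 5.6^2) / (2*9.81) = 2.5301 m


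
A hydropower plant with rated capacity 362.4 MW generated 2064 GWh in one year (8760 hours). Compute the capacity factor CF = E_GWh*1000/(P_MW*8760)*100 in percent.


CF = 2064 * 1000 / (362.4 * 8760) * 100 = 65.0156 %


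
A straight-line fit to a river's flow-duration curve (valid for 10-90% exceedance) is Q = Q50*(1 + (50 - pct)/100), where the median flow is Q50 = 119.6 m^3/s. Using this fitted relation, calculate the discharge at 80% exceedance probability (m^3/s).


Q = 119.6 * (1 + (50 - 80)/100) = 83.7200 m^3/s


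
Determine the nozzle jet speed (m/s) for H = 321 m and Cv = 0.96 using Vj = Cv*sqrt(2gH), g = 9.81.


Vj = 0.96 * sqrt(2*9.81*321) = 76.1857 m/s


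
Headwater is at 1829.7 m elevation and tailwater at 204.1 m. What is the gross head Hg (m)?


Hg = 1829.7 - 204.1 = 1625.6000 m


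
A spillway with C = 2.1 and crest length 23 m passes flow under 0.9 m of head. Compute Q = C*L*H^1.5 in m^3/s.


Q = 2.1 * 23 * 0.9^1.5 = 41.2393 m^3/s


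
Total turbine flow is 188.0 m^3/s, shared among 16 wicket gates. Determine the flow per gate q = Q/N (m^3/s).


q = 188.0 / 16 = 11.7500 m^3/s


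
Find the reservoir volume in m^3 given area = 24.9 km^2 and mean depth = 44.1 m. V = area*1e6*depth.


V = 24.9 * 1e6 * 44.1 = 1.0981e+09 m^3


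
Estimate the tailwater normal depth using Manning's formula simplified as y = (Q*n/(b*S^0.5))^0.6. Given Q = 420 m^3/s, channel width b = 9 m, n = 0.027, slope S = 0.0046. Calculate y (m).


y = (420 * 0.027 / (9 * 0.0046^0.5))^0.6 = 5.7729 m


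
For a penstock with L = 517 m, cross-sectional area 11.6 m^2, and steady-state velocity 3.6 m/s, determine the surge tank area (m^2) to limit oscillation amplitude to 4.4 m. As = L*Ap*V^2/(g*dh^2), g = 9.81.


As = 517 * 11.6 * 3.6^2 / (9.81 * 4.4^2) = 409.2410 m^2


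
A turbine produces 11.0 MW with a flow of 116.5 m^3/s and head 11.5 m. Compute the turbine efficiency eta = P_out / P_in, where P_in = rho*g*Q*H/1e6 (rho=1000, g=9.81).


P_in = 1000 * 9.81 * 116.5 * 11.5 / 1e6 = 13.1429 MW
eta = 11.0 / 13.1429 = 0.8370


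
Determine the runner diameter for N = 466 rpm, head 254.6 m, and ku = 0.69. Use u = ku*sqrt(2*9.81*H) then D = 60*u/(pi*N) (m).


u = 0.69 * sqrt(2*9.81*254.6) = 48.7672 m/s
D = 60 * 48.7672 / (pi * 466) = 1.9987 m


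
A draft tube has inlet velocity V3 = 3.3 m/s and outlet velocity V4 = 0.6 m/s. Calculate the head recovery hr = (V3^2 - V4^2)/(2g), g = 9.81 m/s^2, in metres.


hr = (3.3^2 - 0.6^2) / (2*9.81) = 0.5367 m


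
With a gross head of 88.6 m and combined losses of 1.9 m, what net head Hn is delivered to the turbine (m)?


Hn = 88.6 - 1.9 = 86.7000 m


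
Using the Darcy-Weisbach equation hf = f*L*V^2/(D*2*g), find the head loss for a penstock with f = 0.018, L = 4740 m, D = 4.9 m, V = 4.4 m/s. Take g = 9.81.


hf = 0.018 * 4740 * 4.4^2 / (4.9 * 2 * 9.81) = 17.1815 m


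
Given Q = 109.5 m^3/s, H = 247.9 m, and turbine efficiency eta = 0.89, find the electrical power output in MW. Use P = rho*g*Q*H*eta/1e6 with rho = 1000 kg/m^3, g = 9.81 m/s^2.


P = 1000 * 9.81 * 109.5 * 247.9 * 0.89 / 1e6 = 237.0007 MW


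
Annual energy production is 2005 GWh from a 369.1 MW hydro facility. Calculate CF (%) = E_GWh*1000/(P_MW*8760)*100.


CF = 2005 * 1000 / (369.1 * 8760) * 100 = 62.0106 %


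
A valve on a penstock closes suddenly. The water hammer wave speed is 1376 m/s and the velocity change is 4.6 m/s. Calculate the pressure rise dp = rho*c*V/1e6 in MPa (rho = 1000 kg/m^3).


dp = 1000 * 1376 * 4.6 / 1e6 = 6.3296 MPa


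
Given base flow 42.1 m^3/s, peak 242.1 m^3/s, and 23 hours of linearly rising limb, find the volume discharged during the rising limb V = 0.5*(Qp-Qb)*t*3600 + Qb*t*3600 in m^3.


V = 0.5*(242.1 - 42.1)*23*3600 + 42.1*23*3600 = 1.1766e+07 m^3


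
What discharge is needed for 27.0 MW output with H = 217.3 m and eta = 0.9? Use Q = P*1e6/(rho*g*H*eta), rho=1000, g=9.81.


Q = 27.0 * 1e6 / (1000 * 9.81 * 217.3 * 0.9) = 14.0732 m^3/s


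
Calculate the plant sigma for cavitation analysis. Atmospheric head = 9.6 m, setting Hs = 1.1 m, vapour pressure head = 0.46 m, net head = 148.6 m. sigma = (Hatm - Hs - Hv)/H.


sigma = (9.6 - 1.1 - 0.46) / 148.6 = 0.0541


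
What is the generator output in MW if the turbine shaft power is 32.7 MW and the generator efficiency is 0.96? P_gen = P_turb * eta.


P_gen = 32.7 * 0.96 = 31.3920 MW


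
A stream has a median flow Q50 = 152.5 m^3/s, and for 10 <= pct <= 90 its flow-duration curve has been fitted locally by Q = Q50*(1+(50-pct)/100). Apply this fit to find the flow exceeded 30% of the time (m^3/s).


Q = 152.5 * (1 + (50 - 30)/100) = 183.0000 m^3/s


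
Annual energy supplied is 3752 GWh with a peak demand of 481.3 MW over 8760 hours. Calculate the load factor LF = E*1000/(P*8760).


LF = 3752 * 1000 / (481.3 * 8760) = 0.8899


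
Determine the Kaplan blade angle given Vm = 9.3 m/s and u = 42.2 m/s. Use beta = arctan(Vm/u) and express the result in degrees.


beta = arctan(9.3 / 42.2) = 12.4281 degrees


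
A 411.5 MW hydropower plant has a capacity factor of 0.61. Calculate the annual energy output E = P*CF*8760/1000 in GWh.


E = 411.5 * 0.61 * 8760 / 1000 = 2198.8914 GWh


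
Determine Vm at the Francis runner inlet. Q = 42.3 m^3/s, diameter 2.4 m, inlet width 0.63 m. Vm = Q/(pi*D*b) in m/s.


Vm = 42.3 / (pi * 2.4 * 0.63) = 8.9051 m/s


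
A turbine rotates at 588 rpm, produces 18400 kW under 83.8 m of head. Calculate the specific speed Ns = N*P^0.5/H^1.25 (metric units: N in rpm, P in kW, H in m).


Ns = 588 * 18400^0.5 / 83.8^1.25 = 314.5801


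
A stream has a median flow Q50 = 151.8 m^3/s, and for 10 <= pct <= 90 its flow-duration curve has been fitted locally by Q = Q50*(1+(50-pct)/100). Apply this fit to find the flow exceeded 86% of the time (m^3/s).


Q = 151.8 * (1 + (50 - 86)/100) = 97.1520 m^3/s


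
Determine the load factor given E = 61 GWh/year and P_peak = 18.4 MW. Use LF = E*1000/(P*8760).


LF = 61 * 1000 / (18.4 * 8760) = 0.3784


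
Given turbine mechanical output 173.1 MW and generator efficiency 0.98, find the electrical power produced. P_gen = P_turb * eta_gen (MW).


P_gen = 173.1 * 0.98 = 169.6380 MW


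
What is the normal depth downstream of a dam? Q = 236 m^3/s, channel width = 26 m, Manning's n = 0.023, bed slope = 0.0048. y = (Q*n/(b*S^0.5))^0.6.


y = (236 * 0.023 / (26 * 0.0048^0.5))^0.6 = 1.9383 m


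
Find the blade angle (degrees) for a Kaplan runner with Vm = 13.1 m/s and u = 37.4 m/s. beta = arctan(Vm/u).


beta = arctan(13.1 / 37.4) = 19.3037 degrees


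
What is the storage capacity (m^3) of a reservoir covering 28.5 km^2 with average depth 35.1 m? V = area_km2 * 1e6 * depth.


V = 28.5 * 1e6 * 35.1 = 1.0004e+09 m^3


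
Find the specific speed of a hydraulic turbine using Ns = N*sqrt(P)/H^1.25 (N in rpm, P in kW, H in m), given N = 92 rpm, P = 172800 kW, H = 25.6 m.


Ns = 92 * 172800^0.5 / 25.6^1.25 = 664.1402


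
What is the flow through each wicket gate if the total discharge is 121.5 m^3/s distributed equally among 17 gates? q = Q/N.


q = 121.5 / 17 = 7.1471 m^3/s


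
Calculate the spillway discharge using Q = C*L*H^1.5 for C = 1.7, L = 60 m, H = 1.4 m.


Q = 1.7 * 60 * 1.4^1.5 = 168.9632 m^3/s


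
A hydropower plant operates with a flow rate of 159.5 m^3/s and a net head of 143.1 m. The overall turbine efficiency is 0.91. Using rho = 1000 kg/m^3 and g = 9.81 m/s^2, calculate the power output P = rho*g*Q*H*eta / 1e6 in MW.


P = 1000 * 9.81 * 159.5 * 143.1 * 0.91 / 1e6 = 203.7561 MW


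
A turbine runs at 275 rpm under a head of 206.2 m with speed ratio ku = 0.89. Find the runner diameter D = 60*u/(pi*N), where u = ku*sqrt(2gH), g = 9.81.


u = 0.89 * sqrt(2*9.81*206.2) = 56.6088 m/s
D = 60 * 56.6088 / (pi * 275) = 3.9314 m


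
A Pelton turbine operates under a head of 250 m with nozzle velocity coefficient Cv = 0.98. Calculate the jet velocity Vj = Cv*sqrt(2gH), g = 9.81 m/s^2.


Vj = 0.98 * sqrt(2*9.81*250) = 68.6350 m/s


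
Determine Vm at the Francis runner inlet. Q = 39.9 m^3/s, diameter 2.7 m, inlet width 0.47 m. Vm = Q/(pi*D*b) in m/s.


Vm = 39.9 / (pi * 2.7 * 0.47) = 10.0083 m/s


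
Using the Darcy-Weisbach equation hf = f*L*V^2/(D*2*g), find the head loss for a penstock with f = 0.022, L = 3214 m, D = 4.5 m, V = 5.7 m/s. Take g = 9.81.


hf = 0.022 * 3214 * 5.7^2 / (4.5 * 2 * 9.81) = 26.0200 m


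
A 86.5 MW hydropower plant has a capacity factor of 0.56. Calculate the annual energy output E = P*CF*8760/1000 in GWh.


E = 86.5 * 0.56 * 8760 / 1000 = 424.3344 GWh


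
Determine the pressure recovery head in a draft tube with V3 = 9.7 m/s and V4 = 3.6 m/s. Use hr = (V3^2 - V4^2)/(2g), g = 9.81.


hr = (9.7^2 - 3.6^2) / (2*9.81) = 4.1351 m


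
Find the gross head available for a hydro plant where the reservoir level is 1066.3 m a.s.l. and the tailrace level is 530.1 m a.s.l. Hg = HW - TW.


Hg = 1066.3 - 530.1 = 536.2000 m


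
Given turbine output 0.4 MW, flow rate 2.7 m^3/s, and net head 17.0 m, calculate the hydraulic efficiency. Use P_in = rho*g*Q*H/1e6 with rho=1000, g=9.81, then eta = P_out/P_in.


P_in = 1000 * 9.81 * 2.7 * 17.0 / 1e6 = 0.4503 MW
eta = 0.4 / 0.4503 = 0.8883


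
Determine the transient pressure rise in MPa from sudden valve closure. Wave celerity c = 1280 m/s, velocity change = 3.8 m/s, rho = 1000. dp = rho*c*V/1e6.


dp = 1000 * 1280 * 3.8 / 1e6 = 4.8640 MPa


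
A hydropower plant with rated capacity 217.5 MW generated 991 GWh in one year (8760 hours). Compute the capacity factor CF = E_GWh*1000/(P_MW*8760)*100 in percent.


CF = 991 * 1000 / (217.5 * 8760) * 100 = 52.0128 %


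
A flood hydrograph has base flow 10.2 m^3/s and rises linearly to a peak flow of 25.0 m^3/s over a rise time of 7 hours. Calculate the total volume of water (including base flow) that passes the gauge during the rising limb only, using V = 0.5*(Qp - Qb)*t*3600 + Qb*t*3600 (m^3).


V = 0.5*(25.0 - 10.2)*7*3600 + 10.2*7*3600 = 443520.0000 m^3


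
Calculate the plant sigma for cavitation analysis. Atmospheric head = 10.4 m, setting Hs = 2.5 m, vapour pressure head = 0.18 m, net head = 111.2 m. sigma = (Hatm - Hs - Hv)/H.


sigma = (10.4 - 2.5 - 0.18) / 111.2 = 0.0694


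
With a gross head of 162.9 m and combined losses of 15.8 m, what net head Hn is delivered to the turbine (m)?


Hn = 162.9 - 15.8 = 147.1000 m


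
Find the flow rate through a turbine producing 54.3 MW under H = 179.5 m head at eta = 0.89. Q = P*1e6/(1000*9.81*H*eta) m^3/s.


Q = 54.3 * 1e6 / (1000 * 9.81 * 179.5 * 0.89) = 34.6479 m^3/s


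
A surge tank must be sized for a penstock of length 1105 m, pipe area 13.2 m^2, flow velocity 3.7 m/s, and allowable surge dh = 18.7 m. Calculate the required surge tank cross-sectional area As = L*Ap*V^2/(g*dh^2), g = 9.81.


As = 1105 * 13.2 * 3.7^2 / (9.81 * 18.7^2) = 58.2086 m^2


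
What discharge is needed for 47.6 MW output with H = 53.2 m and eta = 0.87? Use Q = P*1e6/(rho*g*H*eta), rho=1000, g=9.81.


Q = 47.6 * 1e6 / (1000 * 9.81 * 53.2 * 0.87) = 104.8352 m^3/s


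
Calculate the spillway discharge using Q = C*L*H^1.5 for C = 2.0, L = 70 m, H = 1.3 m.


Q = 2.0 * 70 * 1.3^1.5 = 207.5119 m^3/s


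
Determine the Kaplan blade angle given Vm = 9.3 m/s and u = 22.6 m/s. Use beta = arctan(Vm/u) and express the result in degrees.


beta = arctan(9.3 / 22.6) = 22.3674 degrees


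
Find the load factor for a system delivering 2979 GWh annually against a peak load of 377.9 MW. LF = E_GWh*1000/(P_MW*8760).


LF = 2979 * 1000 / (377.9 * 8760) = 0.8999


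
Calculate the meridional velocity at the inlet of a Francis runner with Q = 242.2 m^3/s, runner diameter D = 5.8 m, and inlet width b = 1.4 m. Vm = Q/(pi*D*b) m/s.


Vm = 242.2 / (pi * 5.8 * 1.4) = 9.4944 m/s


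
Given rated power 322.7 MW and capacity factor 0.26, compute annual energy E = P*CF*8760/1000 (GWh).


E = 322.7 * 0.26 * 8760 / 1000 = 734.9815 GWh


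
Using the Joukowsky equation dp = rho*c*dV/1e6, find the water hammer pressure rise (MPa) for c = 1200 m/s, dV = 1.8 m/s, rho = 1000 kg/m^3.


dp = 1000 * 1200 * 1.8 / 1e6 = 2.1600 MPa


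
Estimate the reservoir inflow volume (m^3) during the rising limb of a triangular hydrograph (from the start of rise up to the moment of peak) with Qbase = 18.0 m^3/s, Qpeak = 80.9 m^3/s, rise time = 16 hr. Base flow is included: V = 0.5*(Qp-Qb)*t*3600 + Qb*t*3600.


V = 0.5*(80.9 - 18.0)*16*3600 + 18.0*16*3600 = 2.8483e+06 m^3


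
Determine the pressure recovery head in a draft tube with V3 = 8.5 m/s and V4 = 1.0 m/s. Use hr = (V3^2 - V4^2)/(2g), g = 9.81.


hr = (8.5^2 - 1.0^2) / (2*9.81) = 3.6315 m


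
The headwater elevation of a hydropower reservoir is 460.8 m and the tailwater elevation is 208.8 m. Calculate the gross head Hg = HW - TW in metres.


Hg = 460.8 - 208.8 = 252.0000 m


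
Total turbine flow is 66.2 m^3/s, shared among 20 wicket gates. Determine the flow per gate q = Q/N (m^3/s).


q = 66.2 / 20 = 3.3100 m^3/s


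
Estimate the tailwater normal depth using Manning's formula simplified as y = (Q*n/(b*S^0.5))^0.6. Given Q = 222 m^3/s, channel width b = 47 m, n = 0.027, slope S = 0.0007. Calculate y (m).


y = (222 * 0.027 / (47 * 0.0007^0.5))^0.6 = 2.5695 m


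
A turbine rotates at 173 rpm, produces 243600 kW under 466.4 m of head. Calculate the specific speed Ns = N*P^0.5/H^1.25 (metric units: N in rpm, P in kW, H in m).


Ns = 173 * 243600^0.5 / 466.4^1.25 = 39.3946


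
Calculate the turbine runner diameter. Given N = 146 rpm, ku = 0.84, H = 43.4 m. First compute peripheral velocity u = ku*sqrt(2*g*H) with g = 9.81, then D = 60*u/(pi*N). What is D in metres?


u = 0.84 * sqrt(2*9.81*43.4) = 24.5117 m/s
D = 60 * 24.5117 / (pi * 146) = 3.2064 m


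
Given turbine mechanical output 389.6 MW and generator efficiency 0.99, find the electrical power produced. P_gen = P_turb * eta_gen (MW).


P_gen = 389.6 * 0.99 = 385.7040 MW


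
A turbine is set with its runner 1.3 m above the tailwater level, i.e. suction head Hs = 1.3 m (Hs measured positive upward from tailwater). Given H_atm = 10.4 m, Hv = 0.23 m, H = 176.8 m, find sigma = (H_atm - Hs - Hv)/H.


sigma = (10.4 - 1.3 - 0.23) / 176.8 = 0.0502


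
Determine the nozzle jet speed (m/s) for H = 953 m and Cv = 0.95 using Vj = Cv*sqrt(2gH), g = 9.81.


Vj = 0.95 * sqrt(2*9.81*953) = 129.9031 m/s


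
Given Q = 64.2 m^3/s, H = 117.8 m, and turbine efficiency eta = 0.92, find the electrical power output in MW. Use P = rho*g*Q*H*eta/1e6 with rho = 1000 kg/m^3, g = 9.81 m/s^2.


P = 1000 * 9.81 * 64.2 * 117.8 * 0.92 / 1e6 = 68.2554 MW


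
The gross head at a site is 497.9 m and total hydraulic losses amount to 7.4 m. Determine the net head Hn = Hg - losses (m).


Hn = 497.9 - 7.4 = 490.5000 m


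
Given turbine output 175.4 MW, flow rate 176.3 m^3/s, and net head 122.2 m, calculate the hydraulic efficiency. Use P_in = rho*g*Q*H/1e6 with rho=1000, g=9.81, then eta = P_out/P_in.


P_in = 1000 * 9.81 * 176.3 * 122.2 / 1e6 = 211.3453 MW
eta = 175.4 / 211.3453 = 0.8299


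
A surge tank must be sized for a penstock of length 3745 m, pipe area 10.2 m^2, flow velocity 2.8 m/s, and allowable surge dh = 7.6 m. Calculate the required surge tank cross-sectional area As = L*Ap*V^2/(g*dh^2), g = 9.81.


As = 3745 * 10.2 * 2.8^2 / (9.81 * 7.6^2) = 528.5327 m^2


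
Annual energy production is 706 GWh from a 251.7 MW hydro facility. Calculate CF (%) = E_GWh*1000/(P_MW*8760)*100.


CF = 706 * 1000 / (251.7 * 8760) * 100 = 32.0197 %


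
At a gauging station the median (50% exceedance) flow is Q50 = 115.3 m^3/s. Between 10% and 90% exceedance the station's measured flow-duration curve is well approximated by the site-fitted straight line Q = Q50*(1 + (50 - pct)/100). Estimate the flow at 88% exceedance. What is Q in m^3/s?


Q = 115.3 * (1 + (50 - 88)/100) = 71.4860 m^3/s


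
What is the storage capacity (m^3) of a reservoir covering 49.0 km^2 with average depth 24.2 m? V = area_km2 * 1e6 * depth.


V = 49.0 * 1e6 * 24.2 = 1.1858e+09 m^3


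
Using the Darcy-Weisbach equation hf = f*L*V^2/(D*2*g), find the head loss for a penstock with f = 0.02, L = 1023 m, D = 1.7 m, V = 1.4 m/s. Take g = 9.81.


hf = 0.02 * 1023 * 1.4^2 / (1.7 * 2 * 9.81) = 1.2023 m


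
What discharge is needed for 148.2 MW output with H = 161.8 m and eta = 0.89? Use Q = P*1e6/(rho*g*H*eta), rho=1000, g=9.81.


Q = 148.2 * 1e6 / (1000 * 9.81 * 161.8 * 0.89) = 104.9085 m^3/s


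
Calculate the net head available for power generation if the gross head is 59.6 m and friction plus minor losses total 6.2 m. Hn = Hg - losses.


Hn = 59.6 - 6.2 = 53.4000 m


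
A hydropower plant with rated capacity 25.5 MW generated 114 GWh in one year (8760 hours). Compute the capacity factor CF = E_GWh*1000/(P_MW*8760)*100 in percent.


CF = 114 * 1000 / (25.5 * 8760) * 100 = 51.0341 %


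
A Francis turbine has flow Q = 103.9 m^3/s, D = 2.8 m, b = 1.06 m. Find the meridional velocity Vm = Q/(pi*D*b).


Vm = 103.9 / (pi * 2.8 * 1.06) = 11.1430 m/s


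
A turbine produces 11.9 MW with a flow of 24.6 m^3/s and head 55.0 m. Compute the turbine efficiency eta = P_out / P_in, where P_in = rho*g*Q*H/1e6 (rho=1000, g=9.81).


P_in = 1000 * 9.81 * 24.6 * 55.0 / 1e6 = 13.2729 MW
eta = 11.9 / 13.2729 = 0.8966


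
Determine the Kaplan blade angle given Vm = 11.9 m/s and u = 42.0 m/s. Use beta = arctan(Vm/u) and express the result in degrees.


beta = arctan(11.9 / 42.0) = 15.8192 degrees


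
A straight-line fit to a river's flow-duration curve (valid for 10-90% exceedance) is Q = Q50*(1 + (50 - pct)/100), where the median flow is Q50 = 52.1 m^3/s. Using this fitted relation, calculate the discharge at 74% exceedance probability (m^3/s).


Q = 52.1 * (1 + (50 - 74)/100) = 39.5960 m^3/s


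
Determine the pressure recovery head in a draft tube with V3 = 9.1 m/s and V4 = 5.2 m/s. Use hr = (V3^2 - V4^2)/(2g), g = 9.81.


hr = (9.1^2 - 5.2^2) / (2*9.81) = 2.8425 m


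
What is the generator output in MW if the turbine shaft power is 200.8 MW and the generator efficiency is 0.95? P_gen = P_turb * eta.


P_gen = 200.8 * 0.95 = 190.7600 MW


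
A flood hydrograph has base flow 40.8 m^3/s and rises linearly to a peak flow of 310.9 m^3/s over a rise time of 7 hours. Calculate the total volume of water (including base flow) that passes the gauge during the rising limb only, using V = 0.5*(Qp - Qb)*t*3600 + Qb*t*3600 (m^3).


V = 0.5*(310.9 - 40.8)*7*3600 + 40.8*7*3600 = 4.4314e+06 m^3


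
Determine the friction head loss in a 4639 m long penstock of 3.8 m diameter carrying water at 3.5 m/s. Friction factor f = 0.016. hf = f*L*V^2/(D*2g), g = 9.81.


hf = 0.016 * 4639 * 3.5^2 / (3.8 * 2 * 9.81) = 12.1955 m


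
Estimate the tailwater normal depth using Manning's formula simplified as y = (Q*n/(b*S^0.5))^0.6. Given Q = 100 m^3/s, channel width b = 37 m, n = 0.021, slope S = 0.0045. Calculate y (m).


y = (100 * 0.021 / (37 * 0.0045^0.5))^0.6 = 0.9046 m


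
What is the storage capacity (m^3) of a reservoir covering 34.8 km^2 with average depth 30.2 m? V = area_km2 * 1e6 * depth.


V = 34.8 * 1e6 * 30.2 = 1.0510e+09 m^3


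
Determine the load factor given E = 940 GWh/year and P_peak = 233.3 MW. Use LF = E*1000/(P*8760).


LF = 940 * 1000 / (233.3 * 8760) = 0.4599


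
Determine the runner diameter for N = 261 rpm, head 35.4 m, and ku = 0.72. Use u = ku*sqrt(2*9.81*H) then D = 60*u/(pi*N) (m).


u = 0.72 * sqrt(2*9.81*35.4) = 18.9751 m/s
D = 60 * 18.9751 / (pi * 261) = 1.3885 m


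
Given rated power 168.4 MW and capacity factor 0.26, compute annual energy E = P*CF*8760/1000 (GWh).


E = 168.4 * 0.26 * 8760 / 1000 = 383.5478 GWh


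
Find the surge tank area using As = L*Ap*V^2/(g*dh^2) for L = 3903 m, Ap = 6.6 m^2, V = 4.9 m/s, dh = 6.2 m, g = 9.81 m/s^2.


As = 3903 * 6.6 * 4.9^2 / (9.81 * 6.2^2) = 1640.1451 m^2


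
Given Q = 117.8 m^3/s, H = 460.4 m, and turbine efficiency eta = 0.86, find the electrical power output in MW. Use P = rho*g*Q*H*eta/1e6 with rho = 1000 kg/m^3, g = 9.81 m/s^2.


P = 1000 * 9.81 * 117.8 * 460.4 * 0.86 / 1e6 = 457.5600 MW


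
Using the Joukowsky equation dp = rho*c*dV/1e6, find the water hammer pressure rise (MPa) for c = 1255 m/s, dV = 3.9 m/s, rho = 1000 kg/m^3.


dp = 1000 * 1255 * 3.9 / 1e6 = 4.8945 MPa


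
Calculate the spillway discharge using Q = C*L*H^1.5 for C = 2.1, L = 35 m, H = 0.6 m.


Q = 2.1 * 35 * 0.6^1.5 = 34.1597 m^3/s


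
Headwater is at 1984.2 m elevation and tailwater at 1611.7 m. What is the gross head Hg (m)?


Hg = 1984.2 - 1611.7 = 372.5000 m


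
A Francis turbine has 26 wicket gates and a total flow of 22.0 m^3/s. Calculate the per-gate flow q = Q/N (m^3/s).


q = 22.0 / 26 = 0.8462 m^3/s


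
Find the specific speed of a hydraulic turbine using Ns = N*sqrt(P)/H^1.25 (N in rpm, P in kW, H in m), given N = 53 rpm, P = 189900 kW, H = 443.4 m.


Ns = 53 * 189900^0.5 / 443.4^1.25 = 11.3513


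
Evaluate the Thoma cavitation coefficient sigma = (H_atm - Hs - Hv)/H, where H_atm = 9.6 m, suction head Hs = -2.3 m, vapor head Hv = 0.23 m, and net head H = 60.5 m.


sigma = (9.6 - (-2.3) - 0.23) / 60.5 = 0.1929


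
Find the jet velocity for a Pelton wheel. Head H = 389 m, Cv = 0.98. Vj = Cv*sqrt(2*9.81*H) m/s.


Vj = 0.98 * sqrt(2*9.81*389) = 85.6151 m/s


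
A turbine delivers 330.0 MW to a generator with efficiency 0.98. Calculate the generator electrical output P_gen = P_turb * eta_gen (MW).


P_gen = 330.0 * 0.98 = 323.4000 MW


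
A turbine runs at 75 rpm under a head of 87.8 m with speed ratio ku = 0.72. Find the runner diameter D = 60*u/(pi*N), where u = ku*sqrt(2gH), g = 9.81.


u = 0.72 * sqrt(2*9.81*87.8) = 29.8833 m/s
D = 60 * 29.8833 / (pi * 75) = 7.6097 m


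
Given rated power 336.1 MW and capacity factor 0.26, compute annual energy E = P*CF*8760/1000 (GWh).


E = 336.1 * 0.26 * 8760 / 1000 = 765.5014 GWh


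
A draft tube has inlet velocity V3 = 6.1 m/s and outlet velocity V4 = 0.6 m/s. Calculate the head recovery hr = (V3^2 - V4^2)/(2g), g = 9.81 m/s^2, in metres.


hr = (6.1^2 - 0.6^2) / (2*9.81) = 1.8782 m


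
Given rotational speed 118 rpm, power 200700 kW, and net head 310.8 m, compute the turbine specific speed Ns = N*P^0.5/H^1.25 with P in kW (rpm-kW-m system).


Ns = 118 * 200700^0.5 / 310.8^1.25 = 40.5093


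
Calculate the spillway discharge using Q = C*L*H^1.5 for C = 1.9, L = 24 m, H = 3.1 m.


Q = 1.9 * 24 * 3.1^1.5 = 248.8900 m^3/s


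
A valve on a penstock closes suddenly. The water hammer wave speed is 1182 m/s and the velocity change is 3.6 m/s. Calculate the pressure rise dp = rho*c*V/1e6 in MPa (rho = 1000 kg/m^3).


dp = 1000 * 1182 * 3.6 / 1e6 = 4.2552 MPa


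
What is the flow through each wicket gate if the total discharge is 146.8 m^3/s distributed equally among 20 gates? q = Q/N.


q = 146.8 / 20 = 7.3400 m^3/s


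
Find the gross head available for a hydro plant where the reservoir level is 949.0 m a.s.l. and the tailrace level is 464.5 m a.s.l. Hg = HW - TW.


Hg = 949.0 - 464.5 = 484.5000 m


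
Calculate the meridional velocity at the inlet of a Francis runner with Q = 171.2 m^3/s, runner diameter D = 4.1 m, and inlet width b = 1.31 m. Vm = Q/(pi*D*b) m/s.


Vm = 171.2 / (pi * 4.1 * 1.31) = 10.1461 m/s


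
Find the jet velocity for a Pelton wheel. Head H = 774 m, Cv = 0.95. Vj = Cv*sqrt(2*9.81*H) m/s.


Vj = 0.95 * sqrt(2*9.81*774) = 117.0695 m/s


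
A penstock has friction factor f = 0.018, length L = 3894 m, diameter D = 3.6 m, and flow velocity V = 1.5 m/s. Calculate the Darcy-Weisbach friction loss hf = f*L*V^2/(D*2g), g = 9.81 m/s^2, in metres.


hf = 0.018 * 3894 * 1.5^2 / (3.6 * 2 * 9.81) = 2.2328 m


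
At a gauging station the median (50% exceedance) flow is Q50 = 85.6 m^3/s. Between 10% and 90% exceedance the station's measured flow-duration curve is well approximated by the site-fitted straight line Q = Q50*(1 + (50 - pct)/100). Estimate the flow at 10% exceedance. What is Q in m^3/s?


Q = 85.6 * (1 + (50 - 10)/100) = 119.8400 m^3/s


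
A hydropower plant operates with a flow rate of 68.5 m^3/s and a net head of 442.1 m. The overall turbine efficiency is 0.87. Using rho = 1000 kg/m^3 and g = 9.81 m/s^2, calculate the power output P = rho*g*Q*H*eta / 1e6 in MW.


P = 1000 * 9.81 * 68.5 * 442.1 * 0.87 / 1e6 = 258.4636 MW


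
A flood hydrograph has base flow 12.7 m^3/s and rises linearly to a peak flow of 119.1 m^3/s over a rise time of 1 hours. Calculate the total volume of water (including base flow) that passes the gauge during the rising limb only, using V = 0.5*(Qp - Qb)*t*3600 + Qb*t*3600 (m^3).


V = 0.5*(119.1 - 12.7)*1*3600 + 12.7*1*3600 = 237240.0000 m^3


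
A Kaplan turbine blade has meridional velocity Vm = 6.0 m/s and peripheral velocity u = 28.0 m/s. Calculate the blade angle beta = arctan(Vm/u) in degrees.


beta = arctan(6.0 / 28.0) = 12.0948 degrees


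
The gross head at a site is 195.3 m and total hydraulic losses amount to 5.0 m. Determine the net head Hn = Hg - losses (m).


Hn = 195.3 - 5.0 = 190.3000 m


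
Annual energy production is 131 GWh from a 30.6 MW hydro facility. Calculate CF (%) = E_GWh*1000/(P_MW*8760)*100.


CF = 131 * 1000 / (30.6 * 8760) * 100 = 48.8704 %


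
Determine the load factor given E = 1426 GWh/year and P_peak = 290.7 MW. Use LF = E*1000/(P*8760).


LF = 1426 * 1000 / (290.7 * 8760) = 0.5600


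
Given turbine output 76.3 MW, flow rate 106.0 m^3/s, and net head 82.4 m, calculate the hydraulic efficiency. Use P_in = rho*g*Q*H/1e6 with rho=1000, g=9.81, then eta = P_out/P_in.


P_in = 1000 * 9.81 * 106.0 * 82.4 / 1e6 = 85.6845 MW
eta = 76.3 / 85.6845 = 0.8905


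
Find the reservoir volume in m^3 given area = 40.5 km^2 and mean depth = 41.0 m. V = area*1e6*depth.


V = 40.5 * 1e6 * 41.0 = 1.6605e+09 m^3


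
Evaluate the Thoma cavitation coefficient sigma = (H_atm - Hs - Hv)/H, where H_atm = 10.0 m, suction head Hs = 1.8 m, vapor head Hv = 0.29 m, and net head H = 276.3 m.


sigma = (10.0 - 1.8 - 0.29) / 276.3 = 0.0286


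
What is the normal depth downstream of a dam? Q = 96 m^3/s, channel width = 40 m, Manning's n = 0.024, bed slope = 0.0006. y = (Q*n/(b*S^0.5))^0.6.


y = (96 * 0.024 / (40 * 0.0006^0.5))^0.6 = 1.6704 m


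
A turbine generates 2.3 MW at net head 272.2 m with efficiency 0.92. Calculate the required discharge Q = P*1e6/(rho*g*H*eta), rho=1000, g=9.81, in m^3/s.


Q = 2.3 * 1e6 / (1000 * 9.81 * 272.2 * 0.92) = 0.9362 m^3/s


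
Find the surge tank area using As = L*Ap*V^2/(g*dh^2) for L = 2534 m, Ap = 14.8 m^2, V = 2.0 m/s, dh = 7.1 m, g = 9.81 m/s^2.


As = 2534 * 14.8 * 2.0^2 / (9.81 * 7.1^2) = 303.3490 m^2


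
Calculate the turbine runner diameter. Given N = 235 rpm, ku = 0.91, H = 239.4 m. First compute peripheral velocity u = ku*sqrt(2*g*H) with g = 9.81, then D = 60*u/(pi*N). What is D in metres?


u = 0.91 * sqrt(2*9.81*239.4) = 62.3667 m/s
D = 60 * 62.3667 / (pi * 235) = 5.0686 m
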